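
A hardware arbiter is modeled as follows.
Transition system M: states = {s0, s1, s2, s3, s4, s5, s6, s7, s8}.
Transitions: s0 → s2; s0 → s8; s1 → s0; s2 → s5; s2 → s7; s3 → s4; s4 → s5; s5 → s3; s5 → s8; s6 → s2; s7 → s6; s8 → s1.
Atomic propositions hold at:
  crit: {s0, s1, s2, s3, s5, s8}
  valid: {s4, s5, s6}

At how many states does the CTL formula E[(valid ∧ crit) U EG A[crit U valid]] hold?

3

Sat(valid ∧ crit) = {s5}
A[crit U valid]: least fixpoint, start Z0 = Sat(valid) = {s4, s5, s6}, add states in Sat(crit) with every successor in Z. Z1 = {s3, s4, s5, s6}; fixed.
Sat(A[crit U valid]) = {s3, s4, s5, s6}
EG A[crit U valid]: greatest fixpoint, start Z0 = {s3, s4, s5, s6}, keep only states in Sat with some successor in Z. Z1 = {s3, s4, s5}; fixed.
Sat(EG A[crit U valid]) = {s3, s4, s5}
E[(valid ∧ crit) U EG A[crit U valid]]: least fixpoint, start Z0 = Sat(EG A[crit U valid]) = {s3, s4, s5}, add states in Sat(valid ∧ crit) with some successor in Z. Already a fixed point.
Sat(E[(valid ∧ crit) U EG A[crit U valid]]) = {s3, s4, s5}
|Sat(E[(valid ∧ crit) U EG A[crit U valid]])| = |{s3, s4, s5}| = 3.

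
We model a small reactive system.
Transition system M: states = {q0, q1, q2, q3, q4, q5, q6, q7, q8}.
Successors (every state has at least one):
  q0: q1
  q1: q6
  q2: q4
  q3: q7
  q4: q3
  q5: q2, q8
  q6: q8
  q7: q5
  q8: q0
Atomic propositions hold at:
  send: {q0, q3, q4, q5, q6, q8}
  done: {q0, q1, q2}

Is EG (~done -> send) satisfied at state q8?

Yes

Sat(~done) = {q3, q4, q5, q6, q7, q8}
Sat(~done -> send) = {q0, q1, q2, q3, q4, q5, q6, q8}
EG (~done -> send): greatest fixpoint, start Z0 = {q0, q1, q2, q3, q4, q5, q6, q8}, keep only states in Sat with some successor in Z. Z1 = {q0, q1, q2, q4, q5, q6, q8}; Z2 = {q0, q1, q2, q5, q6, q8}; Z3 = {q0, q1, q5, q6, q8}; fixed.
Sat(EG (~done -> send)) = {q0, q1, q5, q6, q8}
q8 ∈ Sat(EG (~done -> send)) = {q0, q1, q5, q6, q8}, so the formula holds at q8.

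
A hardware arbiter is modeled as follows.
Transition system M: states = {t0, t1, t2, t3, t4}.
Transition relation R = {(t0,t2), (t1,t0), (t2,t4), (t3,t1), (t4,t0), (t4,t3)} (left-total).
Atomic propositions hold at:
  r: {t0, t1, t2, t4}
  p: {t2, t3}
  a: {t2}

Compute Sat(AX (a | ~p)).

{t0, t1, t2, t3}

Sat(~p) = {t0, t1, t4}
Sat(a | ~p) = {t0, t1, t2, t4}
Sat(AX (a | ~p)) = {s : every successor in {t0, t1, t2, t4}} = {t0, t1, t2, t3}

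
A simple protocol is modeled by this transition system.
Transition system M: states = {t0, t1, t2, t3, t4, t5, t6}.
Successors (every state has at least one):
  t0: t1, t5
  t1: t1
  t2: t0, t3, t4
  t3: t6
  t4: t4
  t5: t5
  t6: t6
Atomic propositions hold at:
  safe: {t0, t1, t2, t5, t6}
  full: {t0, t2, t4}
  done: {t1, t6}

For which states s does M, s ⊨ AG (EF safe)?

{t0, t1, t3, t5, t6}

EF safe: least fixpoint, start Z0 = {t0, t1, t2, t5, t6}, add states with some successor in Z. Z1 = {t0, t1, t2, t3, t5, t6}; fixed.
Sat(EF safe) = {t0, t1, t2, t3, t5, t6}
AG (EF safe): greatest fixpoint, start Z0 = {t0, t1, t2, t3, t5, t6}, keep only states in Sat with every successor in Z. Z1 = {t0, t1, t3, t5, t6}; fixed.
Sat(AG (EF safe)) = {t0, t1, t3, t5, t6}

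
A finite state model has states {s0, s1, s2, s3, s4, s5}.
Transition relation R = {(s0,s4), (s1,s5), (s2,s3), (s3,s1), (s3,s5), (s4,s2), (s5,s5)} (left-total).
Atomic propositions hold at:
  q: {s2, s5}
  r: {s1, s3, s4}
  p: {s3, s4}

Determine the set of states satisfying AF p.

{s0, s2, s3, s4}

AF p: least fixpoint, start Z0 = {s3, s4}, add states with every successor in Z. Z1 = {s0, s2, s3, s4}; fixed.
Sat(AF p) = {s0, s2, s3, s4}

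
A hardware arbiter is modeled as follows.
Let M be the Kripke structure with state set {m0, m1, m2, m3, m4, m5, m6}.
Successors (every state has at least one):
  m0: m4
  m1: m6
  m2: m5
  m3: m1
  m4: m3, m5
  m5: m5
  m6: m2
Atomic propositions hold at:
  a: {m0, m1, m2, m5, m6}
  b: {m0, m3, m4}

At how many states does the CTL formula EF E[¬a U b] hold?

3

Sat(¬a) = {m3, m4}
E[¬a U b]: least fixpoint, start Z0 = Sat(b) = {m0, m3, m4}, add states in Sat(¬a) with some successor in Z. Already a fixed point.
Sat(E[¬a U b]) = {m0, m3, m4}
EF E[¬a U b]: least fixpoint, start Z0 = {m0, m3, m4}, add states with some successor in Z. Already a fixed point.
Sat(EF E[¬a U b]) = {m0, m3, m4}
|Sat(EF E[¬a U b])| = |{m0, m3, m4}| = 3.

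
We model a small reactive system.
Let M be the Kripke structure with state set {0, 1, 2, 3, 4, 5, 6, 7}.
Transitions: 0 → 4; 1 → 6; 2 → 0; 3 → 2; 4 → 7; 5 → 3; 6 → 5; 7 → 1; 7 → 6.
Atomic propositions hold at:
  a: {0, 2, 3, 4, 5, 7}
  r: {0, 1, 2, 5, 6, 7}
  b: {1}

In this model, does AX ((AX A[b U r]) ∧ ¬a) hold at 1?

A[b U r]: least fixpoint, start Z0 = Sat(r) = {0, 1, 2, 5, 6, 7}, add states in Sat(b) with every successor in Z. Already a fixed point.
Sat(A[b U r]) = {0, 1, 2, 5, 6, 7}
Sat(AX A[b U r]) = {s : every successor in {0, 1, 2, 5, 6, 7}} = {1, 2, 3, 4, 6, 7}
Sat(¬a) = {1, 6}
Sat((AX A[b U r]) ∧ ¬a) = {1, 6}
Sat(AX ((AX A[b U r]) ∧ ¬a)) = {s : every successor in {1, 6}} = {1, 7}
1 ∈ Sat(AX ((AX A[b U r]) ∧ ¬a)) = {1, 7}, so the formula holds at 1.

Yes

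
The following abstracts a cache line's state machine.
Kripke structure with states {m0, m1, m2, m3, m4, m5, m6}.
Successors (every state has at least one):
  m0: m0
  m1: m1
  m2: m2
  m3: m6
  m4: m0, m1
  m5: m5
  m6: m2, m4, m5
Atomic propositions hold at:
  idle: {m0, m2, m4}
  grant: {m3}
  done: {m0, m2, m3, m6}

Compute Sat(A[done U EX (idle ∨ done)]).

{m0, m2, m3, m4, m6}

Sat(idle ∨ done) = {m0, m2, m3, m4, m6}
Sat(EX (idle ∨ done)) = {s : some successor in {m0, m2, m3, m4, m6}} = {m0, m2, m3, m4, m6}
A[done U EX (idle ∨ done)]: least fixpoint, start Z0 = Sat(EX (idle ∨ done)) = {m0, m2, m3, m4, m6}, add states in Sat(done) with every successor in Z. Already a fixed point.
Sat(A[done U EX (idle ∨ done)]) = {m0, m2, m3, m4, m6}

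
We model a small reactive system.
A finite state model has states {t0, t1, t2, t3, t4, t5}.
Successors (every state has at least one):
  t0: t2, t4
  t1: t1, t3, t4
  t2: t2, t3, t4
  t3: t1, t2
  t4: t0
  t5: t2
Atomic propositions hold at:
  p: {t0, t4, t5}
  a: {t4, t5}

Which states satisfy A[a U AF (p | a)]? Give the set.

{t0, t4, t5}

Sat(p | a) = {t0, t4, t5}
AF (p | a): least fixpoint, start Z0 = {t0, t4, t5}, add states with every successor in Z. Already a fixed point.
Sat(AF (p | a)) = {t0, t4, t5}
A[a U AF (p | a)]: least fixpoint, start Z0 = Sat(AF (p | a)) = {t0, t4, t5}, add states in Sat(a) with every successor in Z. Already a fixed point.
Sat(A[a U AF (p | a)]) = {t0, t4, t5}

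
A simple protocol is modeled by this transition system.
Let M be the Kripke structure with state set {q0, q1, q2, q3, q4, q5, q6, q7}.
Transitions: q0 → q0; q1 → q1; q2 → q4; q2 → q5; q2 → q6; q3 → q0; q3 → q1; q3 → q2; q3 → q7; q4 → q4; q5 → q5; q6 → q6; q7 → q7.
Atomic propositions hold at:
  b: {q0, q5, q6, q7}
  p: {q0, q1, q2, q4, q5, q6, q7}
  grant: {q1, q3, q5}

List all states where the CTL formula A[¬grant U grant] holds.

{q1, q3, q5}

Sat(¬grant) = {q0, q2, q4, q6, q7}
A[¬grant U grant]: least fixpoint, start Z0 = Sat(grant) = {q1, q3, q5}, add states in Sat(¬grant) with every successor in Z. Already a fixed point.
Sat(A[¬grant U grant]) = {q1, q3, q5}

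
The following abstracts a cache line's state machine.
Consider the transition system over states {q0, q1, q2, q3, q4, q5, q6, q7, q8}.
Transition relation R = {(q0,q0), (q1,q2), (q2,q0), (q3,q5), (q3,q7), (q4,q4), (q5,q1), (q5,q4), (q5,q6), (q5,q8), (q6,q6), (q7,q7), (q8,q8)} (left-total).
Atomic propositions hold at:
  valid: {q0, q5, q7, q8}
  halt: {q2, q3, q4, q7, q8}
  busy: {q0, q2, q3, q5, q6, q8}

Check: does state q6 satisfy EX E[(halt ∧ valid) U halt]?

Sat(halt ∧ valid) = {q7, q8}
E[(halt ∧ valid) U halt]: least fixpoint, start Z0 = Sat(halt) = {q2, q3, q4, q7, q8}, add states in Sat(halt ∧ valid) with some successor in Z. Already a fixed point.
Sat(E[(halt ∧ valid) U halt]) = {q2, q3, q4, q7, q8}
Sat(EX E[(halt ∧ valid) U halt]) = {s : some successor in {q2, q3, q4, q7, q8}} = {q1, q3, q4, q5, q7, q8}
q6 ∉ Sat(EX E[(halt ∧ valid) U halt]) = {q1, q3, q4, q5, q7, q8}, so the formula does not hold at q6.

No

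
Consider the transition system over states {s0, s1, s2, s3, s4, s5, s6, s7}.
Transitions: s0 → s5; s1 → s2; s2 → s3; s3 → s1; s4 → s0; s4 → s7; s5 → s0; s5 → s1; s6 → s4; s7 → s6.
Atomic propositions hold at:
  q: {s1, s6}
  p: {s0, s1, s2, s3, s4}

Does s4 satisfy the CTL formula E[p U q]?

E[p U q]: least fixpoint, start Z0 = Sat(q) = {s1, s6}, add states in Sat(p) with some successor in Z. Z1 = {s1, s3, s6}; Z2 = {s1, s2, s3, s6}; fixed.
Sat(E[p U q]) = {s1, s2, s3, s6}
s4 ∉ Sat(E[p U q]) = {s1, s2, s3, s6}, so the formula does not hold at s4.

No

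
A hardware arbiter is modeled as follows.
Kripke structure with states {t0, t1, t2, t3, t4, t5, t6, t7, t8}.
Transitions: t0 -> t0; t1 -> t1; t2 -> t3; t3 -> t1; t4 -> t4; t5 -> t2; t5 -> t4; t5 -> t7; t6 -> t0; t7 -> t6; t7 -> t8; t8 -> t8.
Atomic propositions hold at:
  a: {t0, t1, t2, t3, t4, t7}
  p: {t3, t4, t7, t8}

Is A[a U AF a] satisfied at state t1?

AF a: least fixpoint, start Z0 = {t0, t1, t2, t3, t4, t7}, add states with every successor in Z. Z1 = {t0, t1, t2, t3, t4, t5, t6, t7}; fixed.
Sat(AF a) = {t0, t1, t2, t3, t4, t5, t6, t7}
A[a U AF a]: least fixpoint, start Z0 = Sat(AF a) = {t0, t1, t2, t3, t4, t5, t6, t7}, add states in Sat(a) with every successor in Z. Already a fixed point.
Sat(A[a U AF a]) = {t0, t1, t2, t3, t4, t5, t6, t7}
t1 ∈ Sat(A[a U AF a]) = {t0, t1, t2, t3, t4, t5, t6, t7}, so the formula holds at t1.

Yes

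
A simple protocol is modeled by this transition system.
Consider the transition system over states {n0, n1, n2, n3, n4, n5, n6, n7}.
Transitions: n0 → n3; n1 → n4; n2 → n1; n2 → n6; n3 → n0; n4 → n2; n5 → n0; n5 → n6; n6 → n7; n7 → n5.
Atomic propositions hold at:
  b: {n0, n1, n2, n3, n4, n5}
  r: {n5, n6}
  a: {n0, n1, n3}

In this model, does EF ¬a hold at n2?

Sat(¬a) = {n2, n4, n5, n6, n7}
EF ¬a: least fixpoint, start Z0 = {n2, n4, n5, n6, n7}, add states with some successor in Z. Z1 = {n1, n2, n4, n5, n6, n7}; fixed.
Sat(EF ¬a) = {n1, n2, n4, n5, n6, n7}
n2 ∈ Sat(EF ¬a) = {n1, n2, n4, n5, n6, n7}, so the formula holds at n2.

Yes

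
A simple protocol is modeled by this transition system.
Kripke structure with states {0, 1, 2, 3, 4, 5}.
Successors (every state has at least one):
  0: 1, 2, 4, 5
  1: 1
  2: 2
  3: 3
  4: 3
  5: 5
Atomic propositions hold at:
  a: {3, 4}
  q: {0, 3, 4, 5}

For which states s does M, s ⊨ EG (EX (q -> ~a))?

{0, 1, 2, 5}

Sat(~a) = {0, 1, 2, 5}
Sat(q -> ~a) = {0, 1, 2, 5}
Sat(EX (q -> ~a)) = {s : some successor in {0, 1, 2, 5}} = {0, 1, 2, 5}
EG (EX (q -> ~a)): greatest fixpoint, start Z0 = {0, 1, 2, 5}, keep only states in Sat with some successor in Z. Already a fixed point.
Sat(EG (EX (q -> ~a))) = {0, 1, 2, 5}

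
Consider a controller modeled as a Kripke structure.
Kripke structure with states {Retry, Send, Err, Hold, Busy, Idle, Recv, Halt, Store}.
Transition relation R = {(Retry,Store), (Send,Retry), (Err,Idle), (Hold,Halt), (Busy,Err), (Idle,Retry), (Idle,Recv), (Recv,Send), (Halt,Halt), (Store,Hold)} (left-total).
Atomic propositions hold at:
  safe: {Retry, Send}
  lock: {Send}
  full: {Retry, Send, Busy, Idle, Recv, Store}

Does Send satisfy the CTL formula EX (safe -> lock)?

Sat(safe -> lock) = {Send, Err, Hold, Busy, Idle, Recv, Halt, Store}
Sat(EX (safe -> lock)) = {s : some successor in {Send, Err, Hold, Busy, Idle, Recv, Halt, Store}} = {Retry, Err, Hold, Busy, Idle, Recv, Halt, Store}
Send ∉ Sat(EX (safe -> lock)) = {Retry, Err, Hold, Busy, Idle, Recv, Halt, Store}, so the formula does not hold at Send.

No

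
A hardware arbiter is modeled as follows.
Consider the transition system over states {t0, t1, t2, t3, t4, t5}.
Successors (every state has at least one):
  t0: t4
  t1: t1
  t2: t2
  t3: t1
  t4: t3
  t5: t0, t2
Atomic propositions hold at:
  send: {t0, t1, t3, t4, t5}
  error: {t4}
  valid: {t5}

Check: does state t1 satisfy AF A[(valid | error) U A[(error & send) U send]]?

Sat(valid | error) = {t4, t5}
Sat(error & send) = {t4}
A[(error & send) U send]: least fixpoint, start Z0 = Sat(send) = {t0, t1, t3, t4, t5}, add states in Sat(error & send) with every successor in Z. Already a fixed point.
Sat(A[(error & send) U send]) = {t0, t1, t3, t4, t5}
A[(valid | error) U A[(error & send) U send]]: least fixpoint, start Z0 = Sat(A[(error & send) U send]) = {t0, t1, t3, t4, t5}, add states in Sat(valid | error) with every successor in Z. Already a fixed point.
Sat(A[(valid | error) U A[(error & send) U send]]) = {t0, t1, t3, t4, t5}
AF A[(valid | error) U A[(error & send) U send]]: least fixpoint, start Z0 = {t0, t1, t3, t4, t5}, add states with every successor in Z. Already a fixed point.
Sat(AF A[(valid | error) U A[(error & send) U send]]) = {t0, t1, t3, t4, t5}
t1 ∈ Sat(AF A[(valid | error) U A[(error & send) U send]]) = {t0, t1, t3, t4, t5}, so the formula holds at t1.

Yes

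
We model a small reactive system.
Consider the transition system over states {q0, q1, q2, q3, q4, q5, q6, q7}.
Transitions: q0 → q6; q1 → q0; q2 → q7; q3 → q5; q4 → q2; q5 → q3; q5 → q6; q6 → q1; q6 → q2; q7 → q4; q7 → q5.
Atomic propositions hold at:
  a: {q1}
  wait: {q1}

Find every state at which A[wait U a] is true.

{q1}

A[wait U a]: least fixpoint, start Z0 = Sat(a) = {q1}, add states in Sat(wait) with every successor in Z. Already a fixed point.
Sat(A[wait U a]) = {q1}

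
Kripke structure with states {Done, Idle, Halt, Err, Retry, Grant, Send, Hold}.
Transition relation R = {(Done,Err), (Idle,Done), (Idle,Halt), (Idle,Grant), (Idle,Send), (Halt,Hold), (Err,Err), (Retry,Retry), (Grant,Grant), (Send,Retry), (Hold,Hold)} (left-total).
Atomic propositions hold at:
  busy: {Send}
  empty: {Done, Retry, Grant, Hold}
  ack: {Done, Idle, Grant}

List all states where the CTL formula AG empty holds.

AG empty: greatest fixpoint, start Z0 = {Done, Retry, Grant, Hold}, keep only states in Sat with every successor in Z. Z1 = {Retry, Grant, Hold}; fixed.
Sat(AG empty) = {Retry, Grant, Hold}

{Retry, Grant, Hold}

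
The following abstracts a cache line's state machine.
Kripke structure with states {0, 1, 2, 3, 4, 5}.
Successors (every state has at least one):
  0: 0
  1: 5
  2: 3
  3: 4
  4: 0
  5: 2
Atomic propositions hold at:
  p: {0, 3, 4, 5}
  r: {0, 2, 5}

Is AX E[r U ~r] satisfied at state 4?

No

Sat(~r) = {1, 3, 4}
E[r U ~r]: least fixpoint, start Z0 = Sat(~r) = {1, 3, 4}, add states in Sat(r) with some successor in Z. Z1 = {1, 2, 3, 4}; Z2 = {1, 2, 3, 4, 5}; fixed.
Sat(E[r U ~r]) = {1, 2, 3, 4, 5}
Sat(AX E[r U ~r]) = {s : every successor in {1, 2, 3, 4, 5}} = {1, 2, 3, 5}
4 ∉ Sat(AX E[r U ~r]) = {1, 2, 3, 5}, so the formula does not hold at 4.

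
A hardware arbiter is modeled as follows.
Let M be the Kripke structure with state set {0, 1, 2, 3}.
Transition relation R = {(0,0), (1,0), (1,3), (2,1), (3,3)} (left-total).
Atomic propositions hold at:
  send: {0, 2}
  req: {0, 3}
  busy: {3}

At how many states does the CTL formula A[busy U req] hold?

2

A[busy U req]: least fixpoint, start Z0 = Sat(req) = {0, 3}, add states in Sat(busy) with every successor in Z. Already a fixed point.
Sat(A[busy U req]) = {0, 3}
|Sat(A[busy U req])| = |{0, 3}| = 2.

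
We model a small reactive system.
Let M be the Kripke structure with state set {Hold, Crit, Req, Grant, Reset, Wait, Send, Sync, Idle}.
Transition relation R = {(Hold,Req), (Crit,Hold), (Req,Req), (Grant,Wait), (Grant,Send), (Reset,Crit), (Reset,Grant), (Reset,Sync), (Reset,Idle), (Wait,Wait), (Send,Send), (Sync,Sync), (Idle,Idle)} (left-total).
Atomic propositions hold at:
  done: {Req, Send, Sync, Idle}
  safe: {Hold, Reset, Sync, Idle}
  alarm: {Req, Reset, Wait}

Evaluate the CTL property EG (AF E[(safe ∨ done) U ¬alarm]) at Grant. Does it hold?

Yes

Sat(safe ∨ done) = {Hold, Req, Reset, Send, Sync, Idle}
Sat(¬alarm) = {Hold, Crit, Grant, Send, Sync, Idle}
E[(safe ∨ done) U ¬alarm]: least fixpoint, start Z0 = Sat(¬alarm) = {Hold, Crit, Grant, Send, Sync, Idle}, add states in Sat(safe ∨ done) with some successor in Z. Z1 = {Hold, Crit, Grant, Reset, Send, Sync, Idle}; fixed.
Sat(E[(safe ∨ done) U ¬alarm]) = {Hold, Crit, Grant, Reset, Send, Sync, Idle}
AF E[(safe ∨ done) U ¬alarm]: least fixpoint, start Z0 = {Hold, Crit, Grant, Reset, Send, Sync, Idle}, add states with every successor in Z. Already a fixed point.
Sat(AF E[(safe ∨ done) U ¬alarm]) = {Hold, Crit, Grant, Reset, Send, Sync, Idle}
EG (AF E[(safe ∨ done) U ¬alarm]): greatest fixpoint, start Z0 = {Hold, Crit, Grant, Reset, Send, Sync, Idle}, keep only states in Sat with some successor in Z. Z1 = {Crit, Grant, Reset, Send, Sync, Idle}; Z2 = {Grant, Reset, Send, Sync, Idle}; fixed.
Sat(EG (AF E[(safe ∨ done) U ¬alarm])) = {Grant, Reset, Send, Sync, Idle}
Grant ∈ Sat(EG (AF E[(safe ∨ done) U ¬alarm])) = {Grant, Reset, Send, Sync, Idle}, so the formula holds at Grant.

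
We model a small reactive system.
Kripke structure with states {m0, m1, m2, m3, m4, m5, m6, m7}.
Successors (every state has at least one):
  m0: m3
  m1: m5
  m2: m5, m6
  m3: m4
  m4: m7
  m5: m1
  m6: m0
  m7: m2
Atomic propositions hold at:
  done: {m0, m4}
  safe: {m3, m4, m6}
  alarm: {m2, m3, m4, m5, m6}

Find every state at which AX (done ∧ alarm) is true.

Sat(done ∧ alarm) = {m4}
Sat(AX (done ∧ alarm)) = {s : every successor in {m4}} = {m3}

{m3}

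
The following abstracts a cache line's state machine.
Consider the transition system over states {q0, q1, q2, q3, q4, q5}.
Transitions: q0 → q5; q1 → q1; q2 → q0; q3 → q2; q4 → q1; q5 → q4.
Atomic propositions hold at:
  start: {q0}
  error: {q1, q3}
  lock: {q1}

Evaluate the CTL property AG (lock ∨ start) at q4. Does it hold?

No

Sat(lock ∨ start) = {q0, q1}
AG (lock ∨ start): greatest fixpoint, start Z0 = {q0, q1}, keep only states in Sat with every successor in Z. Z1 = {q1}; fixed.
Sat(AG (lock ∨ start)) = {q1}
q4 ∉ Sat(AG (lock ∨ start)) = {q1}, so the formula does not hold at q4.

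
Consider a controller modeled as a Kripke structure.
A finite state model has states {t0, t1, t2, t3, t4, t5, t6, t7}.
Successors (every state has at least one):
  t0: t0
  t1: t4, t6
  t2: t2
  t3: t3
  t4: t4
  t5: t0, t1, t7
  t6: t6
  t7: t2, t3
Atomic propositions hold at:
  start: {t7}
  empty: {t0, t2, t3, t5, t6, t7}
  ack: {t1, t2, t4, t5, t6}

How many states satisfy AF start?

AF start: least fixpoint, start Z0 = {t7}, add states with every successor in Z. Already a fixed point.
Sat(AF start) = {t7}
|Sat(AF start)| = |{t7}| = 1.

1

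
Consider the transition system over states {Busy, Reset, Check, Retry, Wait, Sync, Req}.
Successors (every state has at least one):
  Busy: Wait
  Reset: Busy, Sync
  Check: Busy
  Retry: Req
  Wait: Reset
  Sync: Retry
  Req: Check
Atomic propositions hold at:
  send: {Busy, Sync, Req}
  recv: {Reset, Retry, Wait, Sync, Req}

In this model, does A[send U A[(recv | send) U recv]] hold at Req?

Sat(recv | send) = {Busy, Reset, Retry, Wait, Sync, Req}
A[(recv | send) U recv]: least fixpoint, start Z0 = Sat(recv) = {Reset, Retry, Wait, Sync, Req}, add states in Sat(recv | send) with every successor in Z. Z1 = {Busy, Reset, Retry, Wait, Sync, Req}; fixed.
Sat(A[(recv | send) U recv]) = {Busy, Reset, Retry, Wait, Sync, Req}
A[send U A[(recv | send) U recv]]: least fixpoint, start Z0 = Sat(A[(recv | send) U recv]) = {Busy, Reset, Retry, Wait, Sync, Req}, add states in Sat(send) with every successor in Z. Already a fixed point.
Sat(A[send U A[(recv | send) U recv]]) = {Busy, Reset, Retry, Wait, Sync, Req}
Req ∈ Sat(A[send U A[(recv | send) U recv]]) = {Busy, Reset, Retry, Wait, Sync, Req}, so the formula holds at Req.

Yes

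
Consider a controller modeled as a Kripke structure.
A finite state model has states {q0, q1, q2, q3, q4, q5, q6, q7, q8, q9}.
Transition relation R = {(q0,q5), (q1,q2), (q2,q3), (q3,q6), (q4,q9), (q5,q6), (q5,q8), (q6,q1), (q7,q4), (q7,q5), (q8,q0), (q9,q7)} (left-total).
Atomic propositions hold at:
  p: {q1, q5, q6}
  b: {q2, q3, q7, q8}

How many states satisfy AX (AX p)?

3

Sat(AX p) = {s : every successor in {q1, q5, q6}} = {q0, q3, q6}
Sat(AX (AX p)) = {s : every successor in {q0, q3, q6}} = {q2, q3, q8}
|Sat(AX (AX p))| = |{q2, q3, q8}| = 3.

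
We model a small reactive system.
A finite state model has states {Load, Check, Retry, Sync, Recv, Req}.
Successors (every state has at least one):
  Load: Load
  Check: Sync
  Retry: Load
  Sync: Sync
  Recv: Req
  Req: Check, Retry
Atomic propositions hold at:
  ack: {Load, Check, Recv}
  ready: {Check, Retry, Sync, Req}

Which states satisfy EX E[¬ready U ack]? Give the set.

Sat(¬ready) = {Load, Recv}
E[¬ready U ack]: least fixpoint, start Z0 = Sat(ack) = {Load, Check, Recv}, add states in Sat(¬ready) with some successor in Z. Already a fixed point.
Sat(E[¬ready U ack]) = {Load, Check, Recv}
Sat(EX E[¬ready U ack]) = {s : some successor in {Load, Check, Recv}} = {Load, Retry, Req}

{Load, Retry, Req}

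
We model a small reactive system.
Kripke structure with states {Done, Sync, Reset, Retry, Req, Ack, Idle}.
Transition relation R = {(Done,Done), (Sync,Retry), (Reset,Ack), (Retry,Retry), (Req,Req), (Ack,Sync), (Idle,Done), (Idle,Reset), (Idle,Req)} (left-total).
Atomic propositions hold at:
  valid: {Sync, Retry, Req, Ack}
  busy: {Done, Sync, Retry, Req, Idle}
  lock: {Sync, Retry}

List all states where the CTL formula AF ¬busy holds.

{Reset, Ack}

Sat(¬busy) = {Reset, Ack}
AF ¬busy: least fixpoint, start Z0 = {Reset, Ack}, add states with every successor in Z. Already a fixed point.
Sat(AF ¬busy) = {Reset, Ack}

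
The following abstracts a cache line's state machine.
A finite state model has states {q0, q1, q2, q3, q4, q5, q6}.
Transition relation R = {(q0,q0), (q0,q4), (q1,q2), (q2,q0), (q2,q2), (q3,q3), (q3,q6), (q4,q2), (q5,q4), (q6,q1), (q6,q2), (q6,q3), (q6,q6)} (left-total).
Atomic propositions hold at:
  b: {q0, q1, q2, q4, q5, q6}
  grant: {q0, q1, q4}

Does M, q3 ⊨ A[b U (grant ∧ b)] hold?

No

Sat(grant ∧ b) = {q0, q1, q4}
A[b U (grant ∧ b)]: least fixpoint, start Z0 = Sat((grant ∧ b)) = {q0, q1, q4}, add states in Sat(b) with every successor in Z. Z1 = {q0, q1, q4, q5}; fixed.
Sat(A[b U (grant ∧ b)]) = {q0, q1, q4, q5}
q3 ∉ Sat(A[b U (grant ∧ b)]) = {q0, q1, q4, q5}, so the formula does not hold at q3.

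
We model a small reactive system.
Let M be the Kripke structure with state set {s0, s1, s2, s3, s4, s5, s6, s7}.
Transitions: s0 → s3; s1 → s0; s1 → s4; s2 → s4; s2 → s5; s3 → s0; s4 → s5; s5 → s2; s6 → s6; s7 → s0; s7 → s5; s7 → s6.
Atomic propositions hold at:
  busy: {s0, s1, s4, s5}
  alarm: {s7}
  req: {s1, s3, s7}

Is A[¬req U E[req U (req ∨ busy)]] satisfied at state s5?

Sat(¬req) = {s0, s2, s4, s5, s6}
Sat(req ∨ busy) = {s0, s1, s3, s4, s5, s7}
E[req U (req ∨ busy)]: least fixpoint, start Z0 = Sat((req ∨ busy)) = {s0, s1, s3, s4, s5, s7}, add states in Sat(req) with some successor in Z. Already a fixed point.
Sat(E[req U (req ∨ busy)]) = {s0, s1, s3, s4, s5, s7}
A[¬req U E[req U (req ∨ busy)]]: least fixpoint, start Z0 = Sat(E[req U (req ∨ busy)]) = {s0, s1, s3, s4, s5, s7}, add states in Sat(¬req) with every successor in Z. Z1 = {s0, s1, s2, s3, s4, s5, s7}; fixed.
Sat(A[¬req U E[req U (req ∨ busy)]]) = {s0, s1, s2, s3, s4, s5, s7}
s5 ∈ Sat(A[¬req U E[req U (req ∨ busy)]]) = {s0, s1, s2, s3, s4, s5, s7}, so the formula holds at s5.

Yes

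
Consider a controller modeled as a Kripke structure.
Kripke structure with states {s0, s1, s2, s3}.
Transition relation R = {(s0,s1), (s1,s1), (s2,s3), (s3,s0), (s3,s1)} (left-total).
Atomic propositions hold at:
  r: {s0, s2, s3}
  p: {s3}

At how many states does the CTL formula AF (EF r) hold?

EF r: least fixpoint, start Z0 = {s0, s2, s3}, add states with some successor in Z. Already a fixed point.
Sat(EF r) = {s0, s2, s3}
AF (EF r): least fixpoint, start Z0 = {s0, s2, s3}, add states with every successor in Z. Already a fixed point.
Sat(AF (EF r)) = {s0, s2, s3}
|Sat(AF (EF r))| = |{s0, s2, s3}| = 3.

3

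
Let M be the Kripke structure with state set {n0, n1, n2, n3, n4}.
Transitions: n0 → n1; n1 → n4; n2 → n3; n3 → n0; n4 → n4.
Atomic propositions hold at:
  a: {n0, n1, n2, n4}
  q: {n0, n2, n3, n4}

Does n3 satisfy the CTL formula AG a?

AG a: greatest fixpoint, start Z0 = {n0, n1, n2, n4}, keep only states in Sat with every successor in Z. Z1 = {n0, n1, n4}; fixed.
Sat(AG a) = {n0, n1, n4}
n3 ∉ Sat(AG a) = {n0, n1, n4}, so the formula does not hold at n3.

No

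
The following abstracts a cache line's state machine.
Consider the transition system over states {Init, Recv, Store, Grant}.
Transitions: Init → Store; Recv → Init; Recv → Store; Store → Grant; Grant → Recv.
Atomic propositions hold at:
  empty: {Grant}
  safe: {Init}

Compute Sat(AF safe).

{Init}

AF safe: least fixpoint, start Z0 = {Init}, add states with every successor in Z. Already a fixed point.
Sat(AF safe) = {Init}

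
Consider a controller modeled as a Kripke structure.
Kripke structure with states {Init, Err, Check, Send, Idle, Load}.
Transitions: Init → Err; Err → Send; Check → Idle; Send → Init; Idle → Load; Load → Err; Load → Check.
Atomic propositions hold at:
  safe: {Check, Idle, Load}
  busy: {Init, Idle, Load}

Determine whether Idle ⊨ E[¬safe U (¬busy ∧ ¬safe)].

Sat(¬safe) = {Init, Err, Send}
Sat(¬busy) = {Err, Check, Send}
Sat(¬busy ∧ ¬safe) = {Err, Send}
E[¬safe U (¬busy ∧ ¬safe)]: least fixpoint, start Z0 = Sat((¬busy ∧ ¬safe)) = {Err, Send}, add states in Sat(¬safe) with some successor in Z. Z1 = {Init, Err, Send}; fixed.
Sat(E[¬safe U (¬busy ∧ ¬safe)]) = {Init, Err, Send}
Idle ∉ Sat(E[¬safe U (¬busy ∧ ¬safe)]) = {Init, Err, Send}, so the formula does not hold at Idle.

No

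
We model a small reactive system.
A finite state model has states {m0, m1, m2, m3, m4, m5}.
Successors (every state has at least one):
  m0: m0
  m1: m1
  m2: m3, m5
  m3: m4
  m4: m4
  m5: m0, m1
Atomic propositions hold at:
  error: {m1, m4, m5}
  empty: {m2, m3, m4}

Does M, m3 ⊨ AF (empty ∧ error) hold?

Yes

Sat(empty ∧ error) = {m4}
AF (empty ∧ error): least fixpoint, start Z0 = {m4}, add states with every successor in Z. Z1 = {m3, m4}; fixed.
Sat(AF (empty ∧ error)) = {m3, m4}
m3 ∈ Sat(AF (empty ∧ error)) = {m3, m4}, so the formula holds at m3.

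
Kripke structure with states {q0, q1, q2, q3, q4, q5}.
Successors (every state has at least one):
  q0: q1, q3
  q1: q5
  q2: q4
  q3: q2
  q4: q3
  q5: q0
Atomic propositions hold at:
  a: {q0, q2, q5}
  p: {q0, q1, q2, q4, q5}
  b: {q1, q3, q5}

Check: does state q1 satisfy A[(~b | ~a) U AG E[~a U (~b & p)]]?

Sat(~b) = {q0, q2, q4}
Sat(~a) = {q1, q3, q4}
Sat(~b | ~a) = {q0, q1, q2, q3, q4}
Sat(~b & p) = {q0, q2, q4}
E[~a U (~b & p)]: least fixpoint, start Z0 = Sat((~b & p)) = {q0, q2, q4}, add states in Sat(~a) with some successor in Z. Z1 = {q0, q2, q3, q4}; fixed.
Sat(E[~a U (~b & p)]) = {q0, q2, q3, q4}
AG E[~a U (~b & p)]: greatest fixpoint, start Z0 = {q0, q2, q3, q4}, keep only states in Sat with every successor in Z. Z1 = {q2, q3, q4}; fixed.
Sat(AG E[~a U (~b & p)]) = {q2, q3, q4}
A[(~b | ~a) U AG E[~a U (~b & p)]]: least fixpoint, start Z0 = Sat(AG E[~a U (~b & p)]) = {q2, q3, q4}, add states in Sat(~b | ~a) with every successor in Z. Already a fixed point.
Sat(A[(~b | ~a) U AG E[~a U (~b & p)]]) = {q2, q3, q4}
q1 ∉ Sat(A[(~b | ~a) U AG E[~a U (~b & p)]]) = {q2, q3, q4}, so the formula does not hold at q1.

No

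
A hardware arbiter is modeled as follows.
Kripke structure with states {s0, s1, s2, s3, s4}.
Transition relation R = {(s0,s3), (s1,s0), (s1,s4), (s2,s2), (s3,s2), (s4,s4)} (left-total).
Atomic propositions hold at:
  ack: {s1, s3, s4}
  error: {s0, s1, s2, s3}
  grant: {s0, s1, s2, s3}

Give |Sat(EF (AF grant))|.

4

AF grant: least fixpoint, start Z0 = {s0, s1, s2, s3}, add states with every successor in Z. Already a fixed point.
Sat(AF grant) = {s0, s1, s2, s3}
EF (AF grant): least fixpoint, start Z0 = {s0, s1, s2, s3}, add states with some successor in Z. Already a fixed point.
Sat(EF (AF grant)) = {s0, s1, s2, s3}
|Sat(EF (AF grant))| = |{s0, s1, s2, s3}| = 4.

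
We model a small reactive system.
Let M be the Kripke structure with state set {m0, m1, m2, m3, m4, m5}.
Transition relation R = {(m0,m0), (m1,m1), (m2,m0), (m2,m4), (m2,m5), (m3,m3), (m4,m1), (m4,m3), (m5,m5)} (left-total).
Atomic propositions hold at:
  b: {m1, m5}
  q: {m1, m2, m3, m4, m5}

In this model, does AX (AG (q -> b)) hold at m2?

No

Sat(q -> b) = {m0, m1, m5}
AG (q -> b): greatest fixpoint, start Z0 = {m0, m1, m5}, keep only states in Sat with every successor in Z. Already a fixed point.
Sat(AG (q -> b)) = {m0, m1, m5}
Sat(AX (AG (q -> b))) = {s : every successor in {m0, m1, m5}} = {m0, m1, m5}
m2 ∉ Sat(AX (AG (q -> b))) = {m0, m1, m5}, so the formula does not hold at m2.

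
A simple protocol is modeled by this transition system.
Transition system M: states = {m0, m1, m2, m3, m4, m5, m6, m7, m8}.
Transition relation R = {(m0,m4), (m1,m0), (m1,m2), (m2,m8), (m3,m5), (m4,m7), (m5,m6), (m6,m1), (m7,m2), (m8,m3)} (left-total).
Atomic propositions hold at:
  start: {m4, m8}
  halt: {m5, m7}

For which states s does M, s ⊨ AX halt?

{m3, m4}

Sat(AX halt) = {s : every successor in {m5, m7}} = {m3, m4}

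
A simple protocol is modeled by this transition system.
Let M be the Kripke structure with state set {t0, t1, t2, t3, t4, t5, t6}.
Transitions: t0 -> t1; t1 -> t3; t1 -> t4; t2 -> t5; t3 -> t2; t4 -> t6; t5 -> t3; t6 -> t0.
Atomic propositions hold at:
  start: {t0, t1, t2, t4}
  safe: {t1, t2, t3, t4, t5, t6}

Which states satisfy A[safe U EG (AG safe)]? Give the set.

{t2, t3, t5}

AG safe: greatest fixpoint, start Z0 = {t1, t2, t3, t4, t5, t6}, keep only states in Sat with every successor in Z. Z1 = {t1, t2, t3, t4, t5}; Z2 = {t1, t2, t3, t5}; Z3 = {t2, t3, t5}; fixed.
Sat(AG safe) = {t2, t3, t5}
EG (AG safe): greatest fixpoint, start Z0 = {t2, t3, t5}, keep only states in Sat with some successor in Z. Already a fixed point.
Sat(EG (AG safe)) = {t2, t3, t5}
A[safe U EG (AG safe)]: least fixpoint, start Z0 = Sat(EG (AG safe)) = {t2, t3, t5}, add states in Sat(safe) with every successor in Z. Already a fixed point.
Sat(A[safe U EG (AG safe)]) = {t2, t3, t5}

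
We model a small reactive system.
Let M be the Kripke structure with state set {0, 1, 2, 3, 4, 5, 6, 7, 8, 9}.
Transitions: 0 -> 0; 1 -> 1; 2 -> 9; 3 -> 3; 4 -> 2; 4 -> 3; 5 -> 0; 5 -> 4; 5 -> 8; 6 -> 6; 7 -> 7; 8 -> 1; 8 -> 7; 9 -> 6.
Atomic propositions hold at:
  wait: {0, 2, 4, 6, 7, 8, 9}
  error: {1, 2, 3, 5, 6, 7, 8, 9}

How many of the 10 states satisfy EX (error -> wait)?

8

Sat(error -> wait) = {0, 2, 4, 6, 7, 8, 9}
Sat(EX (error -> wait)) = {s : some successor in {0, 2, 4, 6, 7, 8, 9}} = {0, 2, 4, 5, 6, 7, 8, 9}
|Sat(EX (error -> wait))| = |{0, 2, 4, 5, 6, 7, 8, 9}| = 8.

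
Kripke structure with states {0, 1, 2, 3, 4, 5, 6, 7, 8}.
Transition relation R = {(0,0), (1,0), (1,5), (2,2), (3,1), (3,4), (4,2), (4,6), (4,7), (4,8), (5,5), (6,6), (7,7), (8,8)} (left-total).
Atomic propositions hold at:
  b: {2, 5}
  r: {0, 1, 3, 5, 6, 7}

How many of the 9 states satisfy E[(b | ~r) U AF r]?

7

Sat(~r) = {2, 4, 8}
Sat(b | ~r) = {2, 4, 5, 8}
AF r: least fixpoint, start Z0 = {0, 1, 3, 5, 6, 7}, add states with every successor in Z. Already a fixed point.
Sat(AF r) = {0, 1, 3, 5, 6, 7}
E[(b | ~r) U AF r]: least fixpoint, start Z0 = Sat(AF r) = {0, 1, 3, 5, 6, 7}, add states in Sat(b | ~r) with some successor in Z. Z1 = {0, 1, 3, 4, 5, 6, 7}; fixed.
Sat(E[(b | ~r) U AF r]) = {0, 1, 3, 4, 5, 6, 7}
|Sat(E[(b | ~r) U AF r])| = |{0, 1, 3, 4, 5, 6, 7}| = 7.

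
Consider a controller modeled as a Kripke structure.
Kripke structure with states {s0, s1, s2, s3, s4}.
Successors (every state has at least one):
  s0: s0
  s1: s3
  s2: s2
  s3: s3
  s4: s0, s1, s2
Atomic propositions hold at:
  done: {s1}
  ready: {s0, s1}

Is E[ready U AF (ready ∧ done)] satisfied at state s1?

Sat(ready ∧ done) = {s1}
AF (ready ∧ done): least fixpoint, start Z0 = {s1}, add states with every successor in Z. Already a fixed point.
Sat(AF (ready ∧ done)) = {s1}
E[ready U AF (ready ∧ done)]: least fixpoint, start Z0 = Sat(AF (ready ∧ done)) = {s1}, add states in Sat(ready) with some successor in Z. Already a fixed point.
Sat(E[ready U AF (ready ∧ done)]) = {s1}
s1 ∈ Sat(E[ready U AF (ready ∧ done)]) = {s1}, so the formula holds at s1.

Yes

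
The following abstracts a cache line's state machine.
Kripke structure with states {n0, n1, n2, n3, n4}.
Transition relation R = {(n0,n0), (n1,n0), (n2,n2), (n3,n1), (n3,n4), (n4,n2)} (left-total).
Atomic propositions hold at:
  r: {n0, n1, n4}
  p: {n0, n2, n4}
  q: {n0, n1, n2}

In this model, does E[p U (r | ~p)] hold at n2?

No

Sat(~p) = {n1, n3}
Sat(r | ~p) = {n0, n1, n3, n4}
E[p U (r | ~p)]: least fixpoint, start Z0 = Sat((r | ~p)) = {n0, n1, n3, n4}, add states in Sat(p) with some successor in Z. Already a fixed point.
Sat(E[p U (r | ~p)]) = {n0, n1, n3, n4}
n2 ∉ Sat(E[p U (r | ~p)]) = {n0, n1, n3, n4}, so the formula does not hold at n2.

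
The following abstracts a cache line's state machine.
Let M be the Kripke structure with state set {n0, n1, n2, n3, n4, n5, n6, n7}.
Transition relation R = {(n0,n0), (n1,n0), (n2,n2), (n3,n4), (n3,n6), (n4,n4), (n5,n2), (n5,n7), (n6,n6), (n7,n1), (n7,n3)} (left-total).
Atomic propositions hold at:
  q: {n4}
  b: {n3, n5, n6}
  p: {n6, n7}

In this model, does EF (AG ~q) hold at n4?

No

Sat(~q) = {n0, n1, n2, n3, n5, n6, n7}
AG ~q: greatest fixpoint, start Z0 = {n0, n1, n2, n3, n5, n6, n7}, keep only states in Sat with every successor in Z. Z1 = {n0, n1, n2, n5, n6, n7}; Z2 = {n0, n1, n2, n5, n6}; Z3 = {n0, n1, n2, n6}; fixed.
Sat(AG ~q) = {n0, n1, n2, n6}
EF (AG ~q): least fixpoint, start Z0 = {n0, n1, n2, n6}, add states with some successor in Z. Z1 = {n0, n1, n2, n3, n5, n6, n7}; fixed.
Sat(EF (AG ~q)) = {n0, n1, n2, n3, n5, n6, n7}
n4 ∉ Sat(EF (AG ~q)) = {n0, n1, n2, n3, n5, n6, n7}, so the formula does not hold at n4.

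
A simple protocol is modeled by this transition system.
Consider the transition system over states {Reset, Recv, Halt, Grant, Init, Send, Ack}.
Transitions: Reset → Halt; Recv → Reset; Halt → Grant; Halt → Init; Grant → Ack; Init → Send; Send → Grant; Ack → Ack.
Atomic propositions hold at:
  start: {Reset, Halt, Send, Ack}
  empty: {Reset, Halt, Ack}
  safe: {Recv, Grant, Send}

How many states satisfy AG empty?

AG empty: greatest fixpoint, start Z0 = {Reset, Halt, Ack}, keep only states in Sat with every successor in Z. Z1 = {Reset, Ack}; Z2 = {Ack}; fixed.
Sat(AG empty) = {Ack}
|Sat(AG empty)| = |{Ack}| = 1.

1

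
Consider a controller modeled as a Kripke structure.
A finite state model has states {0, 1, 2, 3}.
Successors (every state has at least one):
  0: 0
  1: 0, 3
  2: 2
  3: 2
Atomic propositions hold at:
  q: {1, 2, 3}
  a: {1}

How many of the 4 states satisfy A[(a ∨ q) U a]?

1

Sat(a ∨ q) = {1, 2, 3}
A[(a ∨ q) U a]: least fixpoint, start Z0 = Sat(a) = {1}, add states in Sat(a ∨ q) with every successor in Z. Already a fixed point.
Sat(A[(a ∨ q) U a]) = {1}
|Sat(A[(a ∨ q) U a])| = |{1}| = 1.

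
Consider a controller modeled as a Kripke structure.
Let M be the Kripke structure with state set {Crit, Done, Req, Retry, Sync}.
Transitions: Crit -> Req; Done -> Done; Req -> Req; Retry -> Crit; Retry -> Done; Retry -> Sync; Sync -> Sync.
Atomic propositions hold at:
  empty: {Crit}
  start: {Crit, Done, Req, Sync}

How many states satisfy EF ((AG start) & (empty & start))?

AG start: greatest fixpoint, start Z0 = {Crit, Done, Req, Sync}, keep only states in Sat with every successor in Z. Already a fixed point.
Sat(AG start) = {Crit, Done, Req, Sync}
Sat(empty & start) = {Crit}
Sat((AG start) & (empty & start)) = {Crit}
EF ((AG start) & (empty & start)): least fixpoint, start Z0 = {Crit}, add states with some successor in Z. Z1 = {Crit, Retry}; fixed.
Sat(EF ((AG start) & (empty & start))) = {Crit, Retry}
|Sat(EF ((AG start) & (empty & start)))| = |{Crit, Retry}| = 2.

2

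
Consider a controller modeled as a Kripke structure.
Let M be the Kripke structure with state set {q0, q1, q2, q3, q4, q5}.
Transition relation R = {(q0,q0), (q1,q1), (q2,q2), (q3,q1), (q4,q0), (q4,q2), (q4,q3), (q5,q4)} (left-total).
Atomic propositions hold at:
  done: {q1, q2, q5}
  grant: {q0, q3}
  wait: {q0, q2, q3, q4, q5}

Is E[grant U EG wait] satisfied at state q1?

No

EG wait: greatest fixpoint, start Z0 = {q0, q2, q3, q4, q5}, keep only states in Sat with some successor in Z. Z1 = {q0, q2, q4, q5}; fixed.
Sat(EG wait) = {q0, q2, q4, q5}
E[grant U EG wait]: least fixpoint, start Z0 = Sat(EG wait) = {q0, q2, q4, q5}, add states in Sat(grant) with some successor in Z. Already a fixed point.
Sat(E[grant U EG wait]) = {q0, q2, q4, q5}
q1 ∉ Sat(E[grant U EG wait]) = {q0, q2, q4, q5}, so the formula does not hold at q1.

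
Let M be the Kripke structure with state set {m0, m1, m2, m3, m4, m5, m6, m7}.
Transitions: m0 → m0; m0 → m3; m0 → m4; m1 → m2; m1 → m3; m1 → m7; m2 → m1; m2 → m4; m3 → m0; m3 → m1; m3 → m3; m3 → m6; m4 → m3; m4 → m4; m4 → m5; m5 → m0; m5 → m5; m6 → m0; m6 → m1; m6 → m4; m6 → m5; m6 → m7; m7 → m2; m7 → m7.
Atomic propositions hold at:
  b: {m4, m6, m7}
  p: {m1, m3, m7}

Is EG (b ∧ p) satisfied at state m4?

Sat(b ∧ p) = {m7}
EG (b ∧ p): greatest fixpoint, start Z0 = {m7}, keep only states in Sat with some successor in Z. Already a fixed point.
Sat(EG (b ∧ p)) = {m7}
m4 ∉ Sat(EG (b ∧ p)) = {m7}, so the formula does not hold at m4.

No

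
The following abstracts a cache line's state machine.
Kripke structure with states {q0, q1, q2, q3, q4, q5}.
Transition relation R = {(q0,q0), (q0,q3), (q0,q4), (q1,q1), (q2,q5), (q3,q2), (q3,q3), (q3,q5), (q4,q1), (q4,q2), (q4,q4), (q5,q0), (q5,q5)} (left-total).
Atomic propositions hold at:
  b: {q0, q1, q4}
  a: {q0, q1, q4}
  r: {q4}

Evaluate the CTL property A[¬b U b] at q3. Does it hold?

Sat(¬b) = {q2, q3, q5}
A[¬b U b]: least fixpoint, start Z0 = Sat(b) = {q0, q1, q4}, add states in Sat(¬b) with every successor in Z. Already a fixed point.
Sat(A[¬b U b]) = {q0, q1, q4}
q3 ∉ Sat(A[¬b U b]) = {q0, q1, q4}, so the formula does not hold at q3.

No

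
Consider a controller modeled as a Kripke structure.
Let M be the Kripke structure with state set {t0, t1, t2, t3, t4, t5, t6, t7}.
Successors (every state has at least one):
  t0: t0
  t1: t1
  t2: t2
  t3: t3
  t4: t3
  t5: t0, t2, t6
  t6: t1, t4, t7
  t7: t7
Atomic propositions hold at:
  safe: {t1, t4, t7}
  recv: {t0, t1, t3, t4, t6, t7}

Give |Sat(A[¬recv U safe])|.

Sat(¬recv) = {t2, t5}
A[¬recv U safe]: least fixpoint, start Z0 = Sat(safe) = {t1, t4, t7}, add states in Sat(¬recv) with every successor in Z. Already a fixed point.
Sat(A[¬recv U safe]) = {t1, t4, t7}
|Sat(A[¬recv U safe])| = |{t1, t4, t7}| = 3.

3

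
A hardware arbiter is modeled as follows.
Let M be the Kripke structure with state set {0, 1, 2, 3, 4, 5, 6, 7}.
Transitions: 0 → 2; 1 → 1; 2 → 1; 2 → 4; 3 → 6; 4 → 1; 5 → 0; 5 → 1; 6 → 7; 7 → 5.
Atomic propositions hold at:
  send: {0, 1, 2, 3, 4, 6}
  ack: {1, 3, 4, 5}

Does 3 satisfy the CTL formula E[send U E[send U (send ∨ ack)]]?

Sat(send ∨ ack) = {0, 1, 2, 3, 4, 5, 6}
E[send U (send ∨ ack)]: least fixpoint, start Z0 = Sat((send ∨ ack)) = {0, 1, 2, 3, 4, 5, 6}, add states in Sat(send) with some successor in Z. Already a fixed point.
Sat(E[send U (send ∨ ack)]) = {0, 1, 2, 3, 4, 5, 6}
E[send U E[send U (send ∨ ack)]]: least fixpoint, start Z0 = Sat(E[send U (send ∨ ack)]) = {0, 1, 2, 3, 4, 5, 6}, add states in Sat(send) with some successor in Z. Already a fixed point.
Sat(E[send U E[send U (send ∨ ack)]]) = {0, 1, 2, 3, 4, 5, 6}
3 ∈ Sat(E[send U E[send U (send ∨ ack)]]) = {0, 1, 2, 3, 4, 5, 6}, so the formula holds at 3.

Yes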